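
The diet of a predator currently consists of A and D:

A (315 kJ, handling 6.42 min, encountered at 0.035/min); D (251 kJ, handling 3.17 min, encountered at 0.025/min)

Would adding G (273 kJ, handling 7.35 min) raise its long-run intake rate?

Intake rate on the current diet: R = (0.035×315 + 0.025×251) / (1 + 0.035×6.42 + 0.025×3.17) = 17.3/1.304 = 13.27 kJ/min.
G: E/h = 273/7.35 = 37.14 kJ/min.
37.14 > 13.27, so adding G raises the average — include it.

Yes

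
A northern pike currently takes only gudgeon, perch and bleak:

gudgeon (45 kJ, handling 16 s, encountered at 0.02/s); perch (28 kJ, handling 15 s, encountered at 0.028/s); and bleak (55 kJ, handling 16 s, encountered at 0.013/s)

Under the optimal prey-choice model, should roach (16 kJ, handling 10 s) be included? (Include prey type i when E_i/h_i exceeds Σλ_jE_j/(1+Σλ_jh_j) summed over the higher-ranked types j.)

Yes

Intake rate on the current diet: R = (0.02×45 + 0.028×28 + 0.013×55) / (1 + 0.02×16 + 0.028×15 + 0.013×16) = 2.399/1.948 = 1.232 kJ/s.
roach: E/h = 16/10 = 1.6 kJ/s.
1.6 > 1.232, so adding roach raises the average — include it.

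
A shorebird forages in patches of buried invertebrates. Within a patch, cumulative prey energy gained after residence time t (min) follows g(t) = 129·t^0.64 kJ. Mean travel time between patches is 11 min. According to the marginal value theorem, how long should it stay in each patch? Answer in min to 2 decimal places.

By the marginal value theorem, leave when the instantaneous gain rate g'(t) equals the habitat-wide average g(t)/(T + t).
g'(t) = 0.64·129·t^-0.36. Setting 0.64·129·t^-0.36 = 129·t^0.64/(11+t) gives 0.64(11+t) = t, so 0.36·t = 0.64×11.
t* = 0.64×11/0.36 = 19.56 min.

19.56 min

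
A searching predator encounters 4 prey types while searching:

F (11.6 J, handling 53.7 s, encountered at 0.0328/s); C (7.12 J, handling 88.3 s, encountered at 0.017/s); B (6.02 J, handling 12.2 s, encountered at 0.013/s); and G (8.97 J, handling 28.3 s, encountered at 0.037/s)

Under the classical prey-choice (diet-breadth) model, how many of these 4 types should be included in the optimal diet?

3

Rank by E/h (J/s): B 0.493, G 0.317, F 0.216, C 0.0806. Include each in turn until the next type's E/h falls below the running intake rate.
Rate on top 1: 0.06755. G: 0.317 > 0.06755 → include.
Rate on top 2: 0.186. F: 0.216 > 0.186 → include.
Rate on top 3: 0.1993. C: 0.0806 < 0.1993 → exclude; stop.
Optimal diet: B, G, F — 3 of 4 types.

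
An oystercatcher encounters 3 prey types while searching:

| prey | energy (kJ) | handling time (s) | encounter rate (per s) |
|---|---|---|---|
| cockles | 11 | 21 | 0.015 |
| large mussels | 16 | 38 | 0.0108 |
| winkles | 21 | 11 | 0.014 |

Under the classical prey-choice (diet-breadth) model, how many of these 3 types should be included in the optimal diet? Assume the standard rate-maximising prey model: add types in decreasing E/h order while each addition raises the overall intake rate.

E/h in descending order: winkles 1.91, cockles 0.524, large mussels 0.421 kJ/s. The optimal diet is the largest prefix of this list for which every included type satisfies E_i/h_i > R on the types above it.
Rate on top 1: 0.2548. cockles: 0.524 > 0.2548 → include.
Rate on top 2: 0.3125. large mussels: 0.421 > 0.3125 → include.
Optimal diet: winkles, cockles, large mussels — 3 of 3 types.

3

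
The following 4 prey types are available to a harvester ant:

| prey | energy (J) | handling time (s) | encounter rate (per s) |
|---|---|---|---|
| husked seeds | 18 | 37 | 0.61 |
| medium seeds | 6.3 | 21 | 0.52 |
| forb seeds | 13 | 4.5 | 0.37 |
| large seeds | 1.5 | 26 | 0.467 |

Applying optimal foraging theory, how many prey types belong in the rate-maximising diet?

E/h in descending order: forb seeds 2.89, husked seeds 0.486, medium seeds 0.3, large seeds 0.0577 J/s. The optimal diet is the largest prefix of this list for which every included type satisfies E_i/h_i > R on the types above it.
Rate on top 1: 1.805. husked seeds: 0.486 < 1.805 → exclude; stop.
Optimal diet: forb seeds — 1 of 4 types.

1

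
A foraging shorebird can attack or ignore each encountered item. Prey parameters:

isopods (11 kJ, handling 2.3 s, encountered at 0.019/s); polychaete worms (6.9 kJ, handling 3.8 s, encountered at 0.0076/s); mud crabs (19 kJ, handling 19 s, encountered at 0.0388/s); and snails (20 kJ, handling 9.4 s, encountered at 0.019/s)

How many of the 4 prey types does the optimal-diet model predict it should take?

E/h in descending order: isopods 4.78, snails 2.13, polychaete worms 1.82, mud crabs 1 kJ/s. The optimal diet is the largest prefix of this list for which every included type satisfies E_i/h_i > R on the types above it.
Rate on top 1: 0.2002. snails: 2.13 > 0.2002 → include.
Rate on top 2: 0.4819. polychaete worms: 1.82 > 0.4819 → include.
Rate on top 3: 0.5127. mud crabs: 1 > 0.5127 → include.
Optimal diet: isopods, snails, polychaete worms, mud crabs — 4 of 4 types.

4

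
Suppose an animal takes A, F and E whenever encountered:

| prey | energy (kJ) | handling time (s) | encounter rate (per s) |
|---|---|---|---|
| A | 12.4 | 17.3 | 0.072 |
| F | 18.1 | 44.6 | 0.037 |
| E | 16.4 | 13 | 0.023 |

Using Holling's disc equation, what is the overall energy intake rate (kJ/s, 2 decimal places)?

R = Σλ_iE_i / (1 + Σλ_ih_i)
Numerator: 0.072×12.4 + 0.037×18.1 + 0.023×16.4 = 1.94
Denominator: 1 + 0.072×17.3 + 0.037×44.6 + 0.023×13 = 4.195
R = 1.94/4.195 = 0.4624 kJ/s

0.46 kJ/s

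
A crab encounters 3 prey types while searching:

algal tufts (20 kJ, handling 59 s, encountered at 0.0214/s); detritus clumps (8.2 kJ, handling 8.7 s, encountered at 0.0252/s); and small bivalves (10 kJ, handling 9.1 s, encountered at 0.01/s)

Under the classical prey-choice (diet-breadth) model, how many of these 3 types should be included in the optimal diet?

3

Profitabilities (E/h, kJ/s): small bivalves 1.1, detritus clumps 0.943, algal tufts 0.339. Add prey in this order while the next type's profitability exceeds the intake rate on those already taken.
Rate on top 1: 0.09166. detritus clumps: 0.943 > 0.09166 → include.
Rate on top 2: 0.234. algal tufts: 0.339 > 0.234 → include.
Optimal diet: small bivalves, detritus clumps, algal tufts — 3 of 3 types.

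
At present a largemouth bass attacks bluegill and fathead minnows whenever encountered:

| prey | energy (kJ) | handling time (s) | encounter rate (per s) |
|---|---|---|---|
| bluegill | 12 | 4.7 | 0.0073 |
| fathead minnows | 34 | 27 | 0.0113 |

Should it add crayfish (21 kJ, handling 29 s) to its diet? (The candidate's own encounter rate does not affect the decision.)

On bluegill and fathead minnows alone, R = ΣλE/(1+Σλh) = 0.4718/1.339 = 0.3522 kJ/s.
Profitability of crayfish: 21/29 = 0.7241 kJ/s.
0.7241 > 0.3522, so adding crayfish raises the average — include it.

Yes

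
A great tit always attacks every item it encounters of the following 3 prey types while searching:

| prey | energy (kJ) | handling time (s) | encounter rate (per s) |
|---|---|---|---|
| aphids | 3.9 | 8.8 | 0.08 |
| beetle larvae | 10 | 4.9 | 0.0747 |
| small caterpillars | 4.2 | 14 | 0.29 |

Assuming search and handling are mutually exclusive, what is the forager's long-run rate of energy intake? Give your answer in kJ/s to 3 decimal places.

R = Σλ_iE_i / (1 + Σλ_ih_i)
Numerator: 0.08×3.9 + 0.0747×10 + 0.29×4.2 = 2.277
Denominator: 1 + 0.08×8.8 + 0.0747×4.9 + 0.29×14 = 6.13
R = 2.277/6.13 = 0.3715 kJ/s

0.371 kJ/s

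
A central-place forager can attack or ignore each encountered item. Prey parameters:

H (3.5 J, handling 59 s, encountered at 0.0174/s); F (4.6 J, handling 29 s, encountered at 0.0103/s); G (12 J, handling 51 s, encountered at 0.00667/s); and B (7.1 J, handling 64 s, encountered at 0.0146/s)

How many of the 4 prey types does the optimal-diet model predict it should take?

3

Rank by E/h (J/s): G 0.235, F 0.159, B 0.111, H 0.0593. Include each in turn until the next type's E/h falls below the running intake rate.
Rate on top 1: 0.05972. F: 0.159 > 0.05972 → include.
Rate on top 2: 0.07775. B: 0.111 > 0.07775 → include.
Rate on top 3: 0.0898. H: 0.0593 < 0.0898 → exclude; stop.
Optimal diet: G, F, B — 3 of 4 types.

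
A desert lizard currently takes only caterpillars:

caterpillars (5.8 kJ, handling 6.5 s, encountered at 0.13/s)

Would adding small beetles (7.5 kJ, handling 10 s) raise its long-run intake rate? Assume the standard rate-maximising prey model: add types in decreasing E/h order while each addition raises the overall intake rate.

Intake rate on the current diet: R = (0.13×5.8) / (1 + 0.13×6.5) = 0.754/1.845 = 0.4087 kJ/s.
small beetles: E/h = 7.5/10 = 0.75 kJ/s.
0.75 > 0.4087, so adding small beetles raises the average — include it.

Yes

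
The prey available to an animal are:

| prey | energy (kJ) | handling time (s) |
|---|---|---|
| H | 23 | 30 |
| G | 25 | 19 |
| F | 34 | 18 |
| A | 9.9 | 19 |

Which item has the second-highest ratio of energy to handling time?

In descending order of E/h:
F: 34/18 = 1.89 kJ/s
G: 25/19 = 1.32 kJ/s
H: 23/30 = 0.767 kJ/s
A: 9.9/19 = 0.521 kJ/s

G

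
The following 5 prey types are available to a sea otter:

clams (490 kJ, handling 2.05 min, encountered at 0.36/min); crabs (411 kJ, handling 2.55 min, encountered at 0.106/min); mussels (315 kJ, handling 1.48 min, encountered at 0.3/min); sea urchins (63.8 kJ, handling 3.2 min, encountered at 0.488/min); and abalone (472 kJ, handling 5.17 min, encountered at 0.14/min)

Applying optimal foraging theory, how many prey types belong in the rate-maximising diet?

Rank by E/h (kJ/min): clams 239, mussels 213, crabs 161, abalone 91.3, sea urchins 19.9. Include each in turn until the next type's E/h falls below the running intake rate.
Rate on top 1: 101.5. mussels: 213 > 101.5 → include.
Rate on top 2: 124.2. crabs: 161 > 124.2 → include.
Rate on top 3: 128.2. abalone: 91.3 < 128.2 → exclude; stop.
Optimal diet: clams, mussels, crabs — 3 of 5 types.

3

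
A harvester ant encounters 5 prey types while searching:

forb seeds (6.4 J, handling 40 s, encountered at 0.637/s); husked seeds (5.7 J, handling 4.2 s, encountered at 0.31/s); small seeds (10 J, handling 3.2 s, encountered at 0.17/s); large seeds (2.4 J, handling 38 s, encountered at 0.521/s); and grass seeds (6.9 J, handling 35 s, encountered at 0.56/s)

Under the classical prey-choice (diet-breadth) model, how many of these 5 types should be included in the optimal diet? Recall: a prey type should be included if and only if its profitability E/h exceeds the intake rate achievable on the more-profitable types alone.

2

E/h in descending order: small seeds 3.12, husked seeds 1.36, grass seeds 0.197, forb seeds 0.16, large seeds 0.0632 J/s. The optimal diet is the largest prefix of this list for which every included type satisfies E_i/h_i > R on the types above it.
Rate on top 1: 1.101. husked seeds: 1.36 > 1.101 → include.
Rate on top 2: 1.218. grass seeds: 0.197 < 1.218 → exclude; stop.
Optimal diet: small seeds, husked seeds — 2 of 5 types.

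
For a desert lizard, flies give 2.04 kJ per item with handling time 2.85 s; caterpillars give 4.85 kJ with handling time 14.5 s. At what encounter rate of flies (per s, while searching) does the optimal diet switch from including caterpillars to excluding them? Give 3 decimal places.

0.308 per s

At the threshold, the rate on flies alone equals the profitability of caterpillars: λ·2.04/(1 + λ·2.85) = 4.85/14.5 = 0.3345.
Rearranging, λ(2.04 − 0.3345×2.85) = 0.3345, so λ = 0.3345/1.087 = 0.3078 per s.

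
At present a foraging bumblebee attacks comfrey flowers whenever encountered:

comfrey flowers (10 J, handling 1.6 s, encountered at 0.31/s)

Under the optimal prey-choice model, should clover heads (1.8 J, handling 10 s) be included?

Intake rate on the current diet: R = (0.31×10) / (1 + 0.31×1.6) = 3.1/1.496 = 2.072 J/s.
Profitability of clover heads: 1.8/10 = 0.18 J/s.
0.18 < 2.072, so adding clover heads would lower the average — exclude it.

No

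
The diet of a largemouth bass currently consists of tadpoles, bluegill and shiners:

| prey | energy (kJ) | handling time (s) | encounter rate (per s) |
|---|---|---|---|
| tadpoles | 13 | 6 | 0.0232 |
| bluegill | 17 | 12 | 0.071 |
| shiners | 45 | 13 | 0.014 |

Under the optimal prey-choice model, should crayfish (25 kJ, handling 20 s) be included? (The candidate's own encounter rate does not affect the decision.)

Intake rate on the current diet: R = (0.0232×13 + 0.071×17 + 0.014×45) / (1 + 0.0232×6 + 0.071×12 + 0.014×13) = 2.139/2.173 = 0.9841 kJ/s.
crayfish: E/h = 25/20 = 1.25 kJ/s.
Since 1.25 > R, including crayfish increases the long-run rate.

Yes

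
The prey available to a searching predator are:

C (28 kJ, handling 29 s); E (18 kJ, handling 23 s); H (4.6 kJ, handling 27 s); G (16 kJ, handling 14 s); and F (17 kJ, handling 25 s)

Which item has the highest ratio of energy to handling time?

Profitability E/h (kJ/s): C = 28/29 = 0.966, E = 18/23 = 0.783, H = 4.6/27 = 0.17, G = 16/14 = 1.14, F = 17/25 = 0.68.
Ranked: G > C > E > F > H.

G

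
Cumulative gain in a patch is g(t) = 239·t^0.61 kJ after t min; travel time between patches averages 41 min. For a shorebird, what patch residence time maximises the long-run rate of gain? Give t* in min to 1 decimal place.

By the marginal value theorem, leave when the instantaneous gain rate g'(t) equals the habitat-wide average g(t)/(T + t).
g'(t) = 0.61·239·t^-0.39. Setting 0.61·239·t^-0.39 = 239·t^0.61/(41+t) gives 0.61(41+t) = t, so 0.39·t = 0.61×41.
t* = 0.61×41/0.39 = 64.13 min.

64.1 min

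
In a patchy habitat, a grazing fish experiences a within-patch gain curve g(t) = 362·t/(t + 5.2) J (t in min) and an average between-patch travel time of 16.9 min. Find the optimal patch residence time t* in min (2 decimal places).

9.37 min

Maximise g(t)/(T+t): set derivative to zero → g'(t)(T+t) = g(t).
g'(t) = 362·5.2/(t + 5.2)². Setting 362·5.2/(t+5.2)² = 362t/[(t+5.2)(16.9+t)] gives 5.2(16.9+t) = t(t+5.2), so t² = 5.2×16.9 = 87.88.
t* = √87.88 = 9.374 min.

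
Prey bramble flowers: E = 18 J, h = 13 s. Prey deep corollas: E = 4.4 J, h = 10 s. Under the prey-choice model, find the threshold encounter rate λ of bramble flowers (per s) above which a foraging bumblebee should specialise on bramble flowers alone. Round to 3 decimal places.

Drop deep corollas once their profitability E₂/h₂ falls below the rate achievable on bramble flowers alone: E₂/h₂ = λE₁/(1 + λh₁).
Solve for λ: λE₁h₂ = E₂(1 + λh₁) → λ(E₁h₂ − E₂h₁) = E₂ → λ = E₂/(E₁h₂ − E₂h₁).
λ = 4.4/(18×10 − 4.4×13) = 4.4/122.8 = 0.03583 per s.

0.036 per s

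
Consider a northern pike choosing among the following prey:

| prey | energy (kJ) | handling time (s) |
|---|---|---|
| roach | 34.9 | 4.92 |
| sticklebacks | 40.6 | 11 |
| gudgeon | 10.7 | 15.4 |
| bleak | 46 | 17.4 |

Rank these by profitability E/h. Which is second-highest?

In descending order of E/h:
roach: 34.9/4.92 = 7.09 kJ/s
sticklebacks: 40.6/11 = 3.69 kJ/s
bleak: 46/17.4 = 2.64 kJ/s
gudgeon: 10.7/15.4 = 0.695 kJ/s

sticklebacks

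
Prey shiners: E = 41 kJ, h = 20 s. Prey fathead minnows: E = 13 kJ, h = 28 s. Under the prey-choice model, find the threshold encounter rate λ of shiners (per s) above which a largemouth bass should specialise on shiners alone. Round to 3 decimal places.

The zero-one rule: include fathead minnows iff E₂/h₂ > λE₁/(1+λh₁). Equality gives the switch point.
λE₁h₂ = E₂ + λE₂h₁ ⇒ λ = E₂/(E₁h₂ − E₂h₁) = 13/(1148 − 260) = 0.01464 per s.

0.015 per s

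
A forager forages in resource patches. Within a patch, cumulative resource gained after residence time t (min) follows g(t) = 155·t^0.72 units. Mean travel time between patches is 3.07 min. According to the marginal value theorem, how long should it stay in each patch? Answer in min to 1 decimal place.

Optimal t* satisfies g'(t*) = g(t*)/(T + t*).
g'(t) = 0.72·155·t^-0.28. Setting 0.72·155·t^-0.28 = 155·t^0.72/(3.07+t) gives 0.72(3.07+t) = t, so 0.28·t = 0.72×3.07.
t* = 0.72×3.07/0.28 = 7.894 min.

7.9 min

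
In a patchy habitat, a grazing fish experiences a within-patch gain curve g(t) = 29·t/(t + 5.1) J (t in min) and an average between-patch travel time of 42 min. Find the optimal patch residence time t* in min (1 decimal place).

14.6 min

Maximise g(t)/(T+t): set derivative to zero → g'(t)(T+t) = g(t).
g'(t) = 29·5.1/(t + 5.1)². Setting 29·5.1/(t+5.1)² = 29t/[(t+5.1)(42+t)] gives 5.1(42+t) = t(t+5.1), so t² = 5.1×42 = 214.2.
t* = √214.2 = 14.64 min.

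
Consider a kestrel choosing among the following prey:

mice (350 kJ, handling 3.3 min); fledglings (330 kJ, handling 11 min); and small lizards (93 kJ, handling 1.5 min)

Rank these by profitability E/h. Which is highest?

In descending order of E/h:
mice: 350/3.3 = 106 kJ/min
small lizards: 93/1.5 = 62 kJ/min
fledglings: 330/11 = 30 kJ/min

mice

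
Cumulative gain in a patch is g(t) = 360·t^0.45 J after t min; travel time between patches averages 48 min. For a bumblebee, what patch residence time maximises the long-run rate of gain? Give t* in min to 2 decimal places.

Optimal t* satisfies g'(t*) = g(t*)/(T + t*).
g'(t) = 0.45·360·t^-0.55. Setting 0.45·360·t^-0.55 = 360·t^0.45/(48+t) gives 0.45(48+t) = t, so 0.55·t = 0.45×48.
t* = 0.45×48/0.55 = 39.27 min.

39.27 min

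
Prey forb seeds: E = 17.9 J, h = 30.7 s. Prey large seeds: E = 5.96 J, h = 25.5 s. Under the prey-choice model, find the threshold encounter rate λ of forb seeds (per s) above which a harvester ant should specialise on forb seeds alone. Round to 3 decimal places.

0.022 per s

Drop large seeds once their profitability E₂/h₂ falls below the rate achievable on forb seeds alone: E₂/h₂ = λE₁/(1 + λh₁).
Solve for λ: λE₁h₂ = E₂(1 + λh₁) → λ(E₁h₂ − E₂h₁) = E₂ → λ = E₂/(E₁h₂ − E₂h₁).
λ = 5.96/(17.9×25.5 − 5.96×30.7) = 5.96/273.5 = 0.02179 per s.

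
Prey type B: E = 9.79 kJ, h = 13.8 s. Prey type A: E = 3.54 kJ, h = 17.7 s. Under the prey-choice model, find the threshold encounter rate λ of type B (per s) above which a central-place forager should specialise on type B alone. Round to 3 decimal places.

0.028 per s

Drop type A once their profitability E₂/h₂ falls below the rate achievable on type B alone: E₂/h₂ = λE₁/(1 + λh₁).
Solve for λ: λE₁h₂ = E₂(1 + λh₁) → λ(E₁h₂ − E₂h₁) = E₂ → λ = E₂/(E₁h₂ − E₂h₁).
λ = 3.54/(9.79×17.7 − 3.54×13.8) = 3.54/124.4 = 0.02845 per s.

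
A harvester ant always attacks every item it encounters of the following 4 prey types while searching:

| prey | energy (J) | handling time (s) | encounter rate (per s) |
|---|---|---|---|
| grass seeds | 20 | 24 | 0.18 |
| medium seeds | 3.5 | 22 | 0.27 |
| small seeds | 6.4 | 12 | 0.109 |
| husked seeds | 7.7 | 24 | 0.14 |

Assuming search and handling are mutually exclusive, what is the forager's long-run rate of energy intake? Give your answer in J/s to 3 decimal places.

0.397 J/s

R = Σλ_iE_i / (1 + Σλ_ih_i)
Numerator: 0.18×20 + 0.27×3.5 + 0.109×6.4 + 0.14×7.7 = 6.321
Denominator: 1 + 0.18×24 + 0.27×22 + 0.109×12 + 0.14×24 = 15.93
R = 6.321/15.93 = 0.3968 J/s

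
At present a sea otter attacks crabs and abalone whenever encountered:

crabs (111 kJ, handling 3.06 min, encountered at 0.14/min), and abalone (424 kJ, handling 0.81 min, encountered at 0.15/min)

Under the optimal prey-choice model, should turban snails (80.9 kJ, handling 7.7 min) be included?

No

On crabs and abalone alone, R = ΣλE/(1+Σλh) = 79.14/1.55 = 51.06 kJ/min.
Profitability of turban snails: 80.9/7.7 = 10.51 kJ/min.
10.51 < 51.06, so adding turban snails would lower the average — exclude it.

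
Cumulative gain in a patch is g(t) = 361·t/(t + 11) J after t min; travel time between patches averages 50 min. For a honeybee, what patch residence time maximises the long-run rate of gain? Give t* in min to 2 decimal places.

By the marginal value theorem, leave when the instantaneous gain rate g'(t) equals the habitat-wide average g(t)/(T + t).
g'(t) = 361·11/(t + 11)². Setting 361·11/(t+11)² = 361t/[(t+11)(50+t)] gives 11(50+t) = t(t+11), so t² = 11×50 = 550.
t* = √550 = 23.45 min.

23.45 min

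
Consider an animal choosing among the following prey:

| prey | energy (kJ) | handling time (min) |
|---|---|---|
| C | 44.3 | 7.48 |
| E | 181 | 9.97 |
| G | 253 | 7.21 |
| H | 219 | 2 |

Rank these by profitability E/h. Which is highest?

In descending order of E/h:
H: 219/2 = 110 kJ/min
G: 253/7.21 = 35.1 kJ/min
E: 181/9.97 = 18.2 kJ/min
C: 44.3/7.48 = 5.92 kJ/min

H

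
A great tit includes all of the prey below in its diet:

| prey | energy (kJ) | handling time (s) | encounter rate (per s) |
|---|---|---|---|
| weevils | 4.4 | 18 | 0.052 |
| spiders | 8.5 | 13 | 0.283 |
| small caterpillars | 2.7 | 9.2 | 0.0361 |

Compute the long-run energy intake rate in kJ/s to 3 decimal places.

0.459 kJ/s

R = Σλ_iE_i / (1 + Σλ_ih_i)
Numerator: 0.052×4.4 + 0.283×8.5 + 0.0361×2.7 = 2.732
Denominator: 1 + 0.052×18 + 0.283×13 + 0.0361×9.2 = 5.947
R = 2.732/5.947 = 0.4593 kJ/s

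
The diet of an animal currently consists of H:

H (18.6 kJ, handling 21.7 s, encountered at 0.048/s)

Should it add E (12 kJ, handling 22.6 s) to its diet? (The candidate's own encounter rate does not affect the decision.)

Yes

Intake rate on the current diet: R = (0.048×18.6) / (1 + 0.048×21.7) = 0.8928/2.042 = 0.4373 kJ/s.
E: E/h = 12/22.6 = 0.531 kJ/s.
Since 0.531 > R, including E increases the long-run rate.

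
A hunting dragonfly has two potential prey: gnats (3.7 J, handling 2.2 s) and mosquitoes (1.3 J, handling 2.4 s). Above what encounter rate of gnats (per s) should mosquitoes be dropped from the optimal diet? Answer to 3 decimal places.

At the threshold, the rate on gnats alone equals the profitability of mosquitoes: λ·3.7/(1 + λ·2.2) = 1.3/2.4 = 0.5417.
Rearranging, λ(3.7 − 0.5417×2.2) = 0.5417, so λ = 0.5417/2.508 = 0.2159 per s.

0.216 per s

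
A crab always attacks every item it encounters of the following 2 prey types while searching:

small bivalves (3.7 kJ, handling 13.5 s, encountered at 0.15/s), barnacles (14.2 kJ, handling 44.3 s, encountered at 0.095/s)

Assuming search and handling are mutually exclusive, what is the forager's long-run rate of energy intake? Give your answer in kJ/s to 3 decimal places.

Energy encountered per unit search time: 0.15×3.7 + 0.095×14.2 = 1.904 kJ/s.
Handling time per unit search time: 0.15×13.5 + 0.095×44.3 = 6.233.
Rate = 1.904/(1 + 6.233) = 0.2632 kJ/s.

0.263 kJ/s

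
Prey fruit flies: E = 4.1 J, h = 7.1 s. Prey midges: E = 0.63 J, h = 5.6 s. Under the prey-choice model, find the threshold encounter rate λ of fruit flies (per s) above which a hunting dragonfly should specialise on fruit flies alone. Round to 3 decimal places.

At the threshold, the rate on fruit flies alone equals the profitability of midges: λ·4.1/(1 + λ·7.1) = 0.63/5.6 = 0.1125.
Rearranging, λ(4.1 − 0.1125×7.1) = 0.1125, so λ = 0.1125/3.301 = 0.03408 per s.

0.034 per s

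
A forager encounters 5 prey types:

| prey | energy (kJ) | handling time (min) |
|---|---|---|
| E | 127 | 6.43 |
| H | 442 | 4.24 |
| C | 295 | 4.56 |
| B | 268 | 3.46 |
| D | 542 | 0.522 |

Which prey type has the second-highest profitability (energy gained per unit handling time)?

H

In descending order of E/h:
D: 542/0.522 = 1.04e+03 kJ/min
H: 442/4.24 = 104 kJ/min
B: 268/3.46 = 77.5 kJ/min
C: 295/4.56 = 64.7 kJ/min
E: 127/6.43 = 19.8 kJ/min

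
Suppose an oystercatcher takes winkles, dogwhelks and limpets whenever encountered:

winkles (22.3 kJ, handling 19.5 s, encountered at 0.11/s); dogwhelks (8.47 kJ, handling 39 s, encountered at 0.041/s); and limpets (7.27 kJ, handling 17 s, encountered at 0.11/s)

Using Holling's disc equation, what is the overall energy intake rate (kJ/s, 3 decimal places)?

R = Σλ_iE_i / (1 + Σλ_ih_i)
Numerator: 0.11×22.3 + 0.041×8.47 + 0.11×7.27 = 3.6
Denominator: 1 + 0.11×19.5 + 0.041×39 + 0.11×17 = 6.614
R = 3.6/6.614 = 0.5443 kJ/s

0.544 kJ/s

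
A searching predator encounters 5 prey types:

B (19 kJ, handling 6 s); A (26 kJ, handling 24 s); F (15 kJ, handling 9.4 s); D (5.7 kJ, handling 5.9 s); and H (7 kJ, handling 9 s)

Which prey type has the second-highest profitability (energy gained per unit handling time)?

F

Profitability E/h (kJ/s): B = 19/6 = 3.17, A = 26/24 = 1.08, F = 15/9.4 = 1.6, D = 5.7/5.9 = 0.966, H = 7/9 = 0.778.
Ranked: B > F > A > D > H.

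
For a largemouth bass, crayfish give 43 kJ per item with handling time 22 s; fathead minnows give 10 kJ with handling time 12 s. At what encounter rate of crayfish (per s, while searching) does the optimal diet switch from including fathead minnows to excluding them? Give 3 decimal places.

0.034 per s

Drop fathead minnows once their profitability E₂/h₂ falls below the rate achievable on crayfish alone: E₂/h₂ = λE₁/(1 + λh₁).
Solve for λ: λE₁h₂ = E₂(1 + λh₁) → λ(E₁h₂ − E₂h₁) = E₂ → λ = E₂/(E₁h₂ − E₂h₁).
λ = 10/(43×12 − 10×22) = 10/296 = 0.03378 per s.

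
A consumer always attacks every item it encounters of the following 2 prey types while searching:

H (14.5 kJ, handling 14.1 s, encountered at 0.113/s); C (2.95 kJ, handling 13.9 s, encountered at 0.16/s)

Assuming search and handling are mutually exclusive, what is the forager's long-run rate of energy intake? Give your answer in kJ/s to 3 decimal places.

R = (0.113×14.5 + 0.16×2.95) / (1 + 0.113×14.1 + 0.16×13.9) = 2.111/4.817 = 0.4381 kJ/s.

0.438 kJ/s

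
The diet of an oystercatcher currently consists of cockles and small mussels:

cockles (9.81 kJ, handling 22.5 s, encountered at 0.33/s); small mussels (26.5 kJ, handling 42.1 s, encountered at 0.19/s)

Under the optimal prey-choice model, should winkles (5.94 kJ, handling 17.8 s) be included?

No

Intake rate on the current diet: R = (0.33×9.81 + 0.19×26.5) / (1 + 0.33×22.5 + 0.19×42.1) = 8.272/16.42 = 0.5037 kJ/s.
Profitability of winkles: 5.94/17.8 = 0.3337 kJ/s.
Since 0.3337 < R, time spent handling winkles is better spent searching.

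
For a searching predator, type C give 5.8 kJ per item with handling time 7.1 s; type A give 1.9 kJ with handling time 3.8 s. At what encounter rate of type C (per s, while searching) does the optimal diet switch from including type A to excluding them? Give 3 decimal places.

At the threshold, the rate on type C alone equals the profitability of type A: λ·5.8/(1 + λ·7.1) = 1.9/3.8 = 0.5.
Rearranging, λ(5.8 − 0.5×7.1) = 0.5, so λ = 0.5/2.25 = 0.2222 per s.

0.222 per s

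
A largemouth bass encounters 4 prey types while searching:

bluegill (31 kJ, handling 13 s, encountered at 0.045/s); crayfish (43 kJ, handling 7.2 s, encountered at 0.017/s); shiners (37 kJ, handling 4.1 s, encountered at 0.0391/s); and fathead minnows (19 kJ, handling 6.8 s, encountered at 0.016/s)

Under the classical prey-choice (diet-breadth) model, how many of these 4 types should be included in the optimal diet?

4

Rank by E/h (kJ/s): shiners 9.02, crayfish 5.97, fathead minnows 2.79, bluegill 2.38. Include each in turn until the next type's E/h falls below the running intake rate.
Rate on top 1: 1.247. crayfish: 5.97 > 1.247 → include.
Rate on top 2: 1.698. fathead minnows: 2.79 > 1.698 → include.
Rate on top 3: 1.783. bluegill: 2.38 > 1.783 → include.
Optimal diet: shiners, crayfish, fathead minnows, bluegill — 4 of 4 types.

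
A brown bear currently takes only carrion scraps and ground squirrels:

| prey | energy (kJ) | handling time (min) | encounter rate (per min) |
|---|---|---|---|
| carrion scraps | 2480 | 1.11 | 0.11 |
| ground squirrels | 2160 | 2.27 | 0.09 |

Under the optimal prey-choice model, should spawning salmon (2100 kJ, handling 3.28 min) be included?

Yes

On carrion scraps and ground squirrels alone, R = ΣλE/(1+Σλh) = 467.2/1.326 = 352.2 kJ/min.
spawning salmon: E/h = 2100/3.28 = 640.2 kJ/min.
Since 640.2 > R, including spawning salmon increases the long-run rate.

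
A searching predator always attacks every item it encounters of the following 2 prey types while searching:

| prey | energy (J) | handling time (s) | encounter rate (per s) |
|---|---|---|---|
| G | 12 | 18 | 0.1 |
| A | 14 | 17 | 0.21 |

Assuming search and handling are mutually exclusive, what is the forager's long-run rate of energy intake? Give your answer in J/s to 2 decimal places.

0.65 J/s

R = (0.1×12 + 0.21×14) / (1 + 0.1×18 + 0.21×17) = 4.14/6.37 = 0.6499 J/s.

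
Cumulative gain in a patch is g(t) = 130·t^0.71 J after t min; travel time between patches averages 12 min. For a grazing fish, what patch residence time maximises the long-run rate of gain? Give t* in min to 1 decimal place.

29.4 min

Optimal t* satisfies g'(t*) = g(t*)/(T + t*).
g'(t) = 0.71·130·t^-0.29. Setting 0.71·130·t^-0.29 = 130·t^0.71/(12+t) gives 0.71(12+t) = t, so 0.29·t = 0.71×12.
t* = 0.71×12/0.29 = 29.38 min.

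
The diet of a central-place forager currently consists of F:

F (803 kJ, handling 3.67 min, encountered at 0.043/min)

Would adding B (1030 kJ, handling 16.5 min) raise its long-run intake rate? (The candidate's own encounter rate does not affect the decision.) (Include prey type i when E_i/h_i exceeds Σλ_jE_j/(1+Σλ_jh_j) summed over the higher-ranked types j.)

Current rate: (0.043×803)/(1 + 0.043×3.67) = 29.82 kJ/min.
Profitability of B: 1030/16.5 = 62.42 kJ/min.
Since 62.42 > R, including B increases the long-run rate.

Yes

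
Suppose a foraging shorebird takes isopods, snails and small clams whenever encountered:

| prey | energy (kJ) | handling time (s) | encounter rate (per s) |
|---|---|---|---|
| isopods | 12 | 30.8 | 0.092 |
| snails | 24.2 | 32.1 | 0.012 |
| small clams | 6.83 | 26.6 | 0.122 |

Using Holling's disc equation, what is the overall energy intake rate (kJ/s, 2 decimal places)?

0.30 kJ/s

Energy encountered per unit search time: 0.092×12 + 0.012×24.2 + 0.122×6.83 = 2.228 kJ/s.
Handling time per unit search time: 0.092×30.8 + 0.012×32.1 + 0.122×26.6 = 6.464.
Rate = 2.228/(1 + 6.464) = 0.2985 kJ/s.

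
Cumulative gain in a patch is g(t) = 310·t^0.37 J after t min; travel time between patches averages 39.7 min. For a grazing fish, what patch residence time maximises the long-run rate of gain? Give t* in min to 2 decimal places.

23.32 min

Optimal t* satisfies g'(t*) = g(t*)/(T + t*).
g'(t) = 0.37·310·t^-0.63. Setting 0.37·310·t^-0.63 = 310·t^0.37/(39.7+t) gives 0.37(39.7+t) = t, so 0.63·t = 0.37×39.7.
t* = 0.37×39.7/0.63 = 23.32 min.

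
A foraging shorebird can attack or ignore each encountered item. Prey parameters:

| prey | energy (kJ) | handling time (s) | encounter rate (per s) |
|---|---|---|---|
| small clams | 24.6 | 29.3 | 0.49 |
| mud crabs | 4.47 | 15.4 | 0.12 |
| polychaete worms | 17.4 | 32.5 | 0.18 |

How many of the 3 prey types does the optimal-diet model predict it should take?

E/h in descending order: small clams 0.84, polychaete worms 0.535, mud crabs 0.29 kJ/s. The optimal diet is the largest prefix of this list for which every included type satisfies E_i/h_i > R on the types above it.
Rate on top 1: 0.7849. polychaete worms: 0.535 < 0.7849 → exclude; stop.
Optimal diet: small clams — 1 of 3 types.

1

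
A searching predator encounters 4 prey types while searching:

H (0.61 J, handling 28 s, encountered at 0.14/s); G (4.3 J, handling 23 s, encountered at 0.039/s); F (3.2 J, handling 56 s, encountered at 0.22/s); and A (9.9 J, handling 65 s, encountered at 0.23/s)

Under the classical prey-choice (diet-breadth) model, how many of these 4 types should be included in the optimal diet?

Rank by E/h (J/s): G 0.187, A 0.152, F 0.0571, H 0.0218. Include each in turn until the next type's E/h falls below the running intake rate.
Rate on top 1: 0.0884. A: 0.152 > 0.0884 → include.
Rate on top 2: 0.1451. F: 0.0571 < 0.1451 → exclude; stop.
Optimal diet: G, A — 2 of 4 types.

2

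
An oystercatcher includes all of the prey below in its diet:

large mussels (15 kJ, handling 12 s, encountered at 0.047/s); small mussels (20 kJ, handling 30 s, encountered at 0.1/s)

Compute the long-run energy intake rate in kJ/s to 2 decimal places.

0.59 kJ/s

R = (0.047×15 + 0.1×20) / (1 + 0.047×12 + 0.1×30) = 2.705/4.564 = 0.5927 kJ/s.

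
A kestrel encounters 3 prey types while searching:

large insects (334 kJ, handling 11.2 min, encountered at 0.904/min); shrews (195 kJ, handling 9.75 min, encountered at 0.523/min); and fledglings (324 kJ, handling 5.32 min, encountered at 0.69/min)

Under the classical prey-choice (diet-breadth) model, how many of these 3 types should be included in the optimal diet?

1

E/h in descending order: fledglings 60.9, large insects 29.8, shrews 20 kJ/min. The optimal diet is the largest prefix of this list for which every included type satisfies E_i/h_i > R on the types above it.
Rate on top 1: 47.86. large insects: 29.8 < 47.86 → exclude; stop.
Optimal diet: fledglings — 1 of 3 types.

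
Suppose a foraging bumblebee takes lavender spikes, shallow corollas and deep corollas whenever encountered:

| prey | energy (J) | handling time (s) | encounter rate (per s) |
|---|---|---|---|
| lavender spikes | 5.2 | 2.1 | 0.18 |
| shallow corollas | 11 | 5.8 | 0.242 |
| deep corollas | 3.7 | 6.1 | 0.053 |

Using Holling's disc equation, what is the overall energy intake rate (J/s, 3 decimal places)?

R = (0.18×5.2 + 0.242×11 + 0.053×3.7) / (1 + 0.18×2.1 + 0.242×5.8 + 0.053×6.1) = 3.794/3.105 = 1.222 J/s.

1.222 J/s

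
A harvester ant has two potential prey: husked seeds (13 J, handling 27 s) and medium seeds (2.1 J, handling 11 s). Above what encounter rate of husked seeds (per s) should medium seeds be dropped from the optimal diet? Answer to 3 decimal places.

0.024 per s

At the threshold, the rate on husked seeds alone equals the profitability of medium seeds: λ·13/(1 + λ·27) = 2.1/11 = 0.1909.
Rearranging, λ(13 − 0.1909×27) = 0.1909, so λ = 0.1909/7.845 = 0.02433 per s.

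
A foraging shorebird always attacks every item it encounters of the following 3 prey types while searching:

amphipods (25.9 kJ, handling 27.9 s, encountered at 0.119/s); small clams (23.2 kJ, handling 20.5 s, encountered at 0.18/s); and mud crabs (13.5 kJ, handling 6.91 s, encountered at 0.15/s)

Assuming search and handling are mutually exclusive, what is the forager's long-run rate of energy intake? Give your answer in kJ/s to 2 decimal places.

1.03 kJ/s

R = Σλ_iE_i / (1 + Σλ_ih_i)
Numerator: 0.119×25.9 + 0.18×23.2 + 0.15×13.5 = 9.283
Denominator: 1 + 0.119×27.9 + 0.18×20.5 + 0.15×6.91 = 9.047
R = 9.283/9.047 = 1.026 kJ/s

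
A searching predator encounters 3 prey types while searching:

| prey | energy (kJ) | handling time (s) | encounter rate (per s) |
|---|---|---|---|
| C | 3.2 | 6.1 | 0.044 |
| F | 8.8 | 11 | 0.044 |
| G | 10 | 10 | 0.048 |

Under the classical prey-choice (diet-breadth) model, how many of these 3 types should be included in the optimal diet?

Profitabilities (E/h, kJ/s): G 1, F 0.8, C 0.525. Add prey in this order while the next type's profitability exceeds the intake rate on those already taken.
Rate on top 1: 0.3243. F: 0.8 > 0.3243 → include.
Rate on top 2: 0.4415. C: 0.525 > 0.4415 → include.
Optimal diet: G, F, C — 3 of 3 types.

3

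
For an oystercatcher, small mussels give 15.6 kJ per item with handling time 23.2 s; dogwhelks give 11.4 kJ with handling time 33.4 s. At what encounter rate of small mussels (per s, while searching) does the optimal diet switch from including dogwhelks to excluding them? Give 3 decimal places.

0.044 per s

The zero-one rule: include dogwhelks iff E₂/h₂ > λE₁/(1+λh₁). Equality gives the switch point.
λE₁h₂ = E₂ + λE₂h₁ ⇒ λ = E₂/(E₁h₂ − E₂h₁) = 11.4/(521 − 264.5) = 0.04443 per s.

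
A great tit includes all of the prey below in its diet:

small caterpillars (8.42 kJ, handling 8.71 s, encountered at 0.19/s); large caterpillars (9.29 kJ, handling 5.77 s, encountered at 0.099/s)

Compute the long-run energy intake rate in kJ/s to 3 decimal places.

0.781 kJ/s

R = (0.19×8.42 + 0.099×9.29) / (1 + 0.19×8.71 + 0.099×5.77) = 2.52/3.226 = 0.781 kJ/s.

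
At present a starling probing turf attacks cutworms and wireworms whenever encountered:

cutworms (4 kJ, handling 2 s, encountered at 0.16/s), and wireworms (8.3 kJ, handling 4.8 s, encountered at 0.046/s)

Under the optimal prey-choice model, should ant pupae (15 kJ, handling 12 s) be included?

On cutworms and wireworms alone, R = ΣλE/(1+Σλh) = 1.022/1.541 = 0.6632 kJ/s.
ant pupae: E/h = 15/12 = 1.25 kJ/s.
1.25 > 0.6632, so adding ant pupae raises the average — include it.

Yes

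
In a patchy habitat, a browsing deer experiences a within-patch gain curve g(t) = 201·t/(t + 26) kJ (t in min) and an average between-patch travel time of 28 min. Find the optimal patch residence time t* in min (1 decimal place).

27.0 min

By the marginal value theorem, leave when the instantaneous gain rate g'(t) equals the habitat-wide average g(t)/(T + t).
g'(t) = 201·26/(t + 26)². Setting 201·26/(t+26)² = 201t/[(t+26)(28+t)] gives 26(28+t) = t(t+26), so t² = 26×28 = 728.
t* = √728 = 26.98 min.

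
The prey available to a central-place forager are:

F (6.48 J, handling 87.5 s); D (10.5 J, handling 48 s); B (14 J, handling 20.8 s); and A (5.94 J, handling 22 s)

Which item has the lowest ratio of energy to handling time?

F

Profitability E/h (J/s): F = 6.48/87.5 = 0.0741, D = 10.5/48 = 0.219, B = 14/20.8 = 0.673, A = 5.94/22 = 0.27.
Ranked: B > A > D > F.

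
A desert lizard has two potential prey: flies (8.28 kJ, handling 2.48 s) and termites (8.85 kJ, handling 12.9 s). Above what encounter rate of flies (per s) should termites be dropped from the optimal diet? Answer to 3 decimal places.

At the threshold, the rate on flies alone equals the profitability of termites: λ·8.28/(1 + λ·2.48) = 8.85/12.9 = 0.686.
Rearranging, λ(8.28 − 0.686×2.48) = 0.686, so λ = 0.686/6.579 = 0.1043 per s.

0.104 per s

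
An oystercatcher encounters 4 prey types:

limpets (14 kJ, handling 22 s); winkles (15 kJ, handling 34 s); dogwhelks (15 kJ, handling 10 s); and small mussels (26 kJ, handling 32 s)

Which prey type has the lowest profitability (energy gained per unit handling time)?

winkles

In descending order of E/h:
dogwhelks: 15/10 = 1.5 kJ/s
small mussels: 26/32 = 0.812 kJ/s
limpets: 14/22 = 0.636 kJ/s
winkles: 15/34 = 0.441 kJ/s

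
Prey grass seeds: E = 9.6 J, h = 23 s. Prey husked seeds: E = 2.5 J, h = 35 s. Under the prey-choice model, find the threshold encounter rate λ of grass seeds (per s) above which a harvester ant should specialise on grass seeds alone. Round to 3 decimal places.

0.009 per s

At the threshold, the rate on grass seeds alone equals the profitability of husked seeds: λ·9.6/(1 + λ·23) = 2.5/35 = 0.07143.
Rearranging, λ(9.6 − 0.07143×23) = 0.07143, so λ = 0.07143/7.957 = 0.008977 per s.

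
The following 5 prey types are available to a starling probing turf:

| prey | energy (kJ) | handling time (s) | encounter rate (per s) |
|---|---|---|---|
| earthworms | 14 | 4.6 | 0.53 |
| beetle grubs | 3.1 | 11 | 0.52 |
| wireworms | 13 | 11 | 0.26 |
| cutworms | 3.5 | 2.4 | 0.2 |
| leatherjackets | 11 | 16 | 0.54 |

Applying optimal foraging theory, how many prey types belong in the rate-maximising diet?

Profitabilities (E/h, kJ/s): earthworms 3.04, cutworms 1.46, wireworms 1.18, leatherjackets 0.688, beetle grubs 0.282. Add prey in this order while the next type's profitability exceeds the intake rate on those already taken.
Rate on top 1: 2.158. cutworms: 1.46 < 2.158 → exclude; stop.
Optimal diet: earthworms — 1 of 5 types.

1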